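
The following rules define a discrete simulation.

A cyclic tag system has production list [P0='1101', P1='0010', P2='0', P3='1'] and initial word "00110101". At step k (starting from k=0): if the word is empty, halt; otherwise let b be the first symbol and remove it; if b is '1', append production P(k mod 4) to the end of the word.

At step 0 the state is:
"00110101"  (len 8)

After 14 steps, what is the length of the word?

9

k=0  "00110101"  (len 8)
k=1  "0110101"  (len 7)
k=2  "110101"  (len 6)
k=3  "101010"  (len 6)
k=4  "010101"  (len 6)
k=5  "10101"  (len 5)
k=6  "01010010"  (len 8)
k=7  "1010010"  (len 7)
k=8  "0100101"  (len 7)
k=9  "100101"  (len 6)
k=10  "001010010"  (len 9)
k=11  "01010010"  (len 8)
k=12  "1010010"  (len 7)
k=13  "0100101101"  (len 10)
k=14  "100101101"  (len 9)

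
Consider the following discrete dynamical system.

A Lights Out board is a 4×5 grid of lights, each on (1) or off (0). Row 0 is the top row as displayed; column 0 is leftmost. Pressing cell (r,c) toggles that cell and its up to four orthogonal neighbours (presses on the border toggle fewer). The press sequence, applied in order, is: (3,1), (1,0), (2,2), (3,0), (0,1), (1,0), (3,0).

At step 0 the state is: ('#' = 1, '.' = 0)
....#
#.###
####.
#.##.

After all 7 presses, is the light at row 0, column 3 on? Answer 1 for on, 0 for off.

0

[0] ....#
#.###
####.
#.##.
[1] ....#
#.###
#.##.
.#.#.
[2] #...#
.####
..##.
.#.#.
[3] #...#
.#.##
.#...
.###.
[4] #...#
.#.##
##...
#.##.
[5] .##.#
...##
##...
#.##.
[6] ###.#
##.##
.#...
#.##.
[7] ###.#
##.##
##...
.###.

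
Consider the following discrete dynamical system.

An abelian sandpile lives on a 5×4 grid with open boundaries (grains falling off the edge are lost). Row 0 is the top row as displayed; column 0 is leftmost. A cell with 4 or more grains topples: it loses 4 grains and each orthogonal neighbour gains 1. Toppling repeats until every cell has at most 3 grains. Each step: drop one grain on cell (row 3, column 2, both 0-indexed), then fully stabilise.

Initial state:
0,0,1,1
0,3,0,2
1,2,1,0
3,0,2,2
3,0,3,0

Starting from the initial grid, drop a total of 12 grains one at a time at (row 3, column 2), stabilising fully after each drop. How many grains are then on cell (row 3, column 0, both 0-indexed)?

1

k=0  0,0,1,1
0,3,0,2
1,2,1,0
3,0,2,2
3,0,3,0
k=1  0,0,1,1
0,3,0,2
1,2,1,0
3,0,3,2
3,0,3,0
k=2  0,0,1,1
0,3,0,2
1,2,2,0
3,1,1,3
3,1,0,1
k=3  0,0,1,1
0,3,0,2
1,2,2,0
3,1,2,3
3,1,0,1
k=4  0,0,1,1
0,3,0,2
1,2,2,0
3,1,3,3
3,1,0,1
k=5  0,0,1,1
0,3,0,2
1,2,3,1
3,2,1,0
3,1,1,2
k=6  0,0,1,1
0,3,0,2
1,2,3,1
3,2,2,0
3,1,1,2
k=7  0,0,1,1
0,3,0,2
1,2,3,1
3,2,3,0
3,1,1,2
k=8  0,0,1,1
0,3,1,2
1,3,0,2
3,3,1,1
3,1,2,2
k=9  0,0,1,1
0,3,1,2
1,3,0,2
3,3,2,1
3,1,2,2
k=10  0,0,1,1
0,3,1,2
1,3,0,2
3,3,3,1
3,1,2,2
k=11  0,1,1,1
1,0,2,2
3,1,2,2
1,2,1,2
0,3,3,2
k=12  0,1,1,1
1,0,2,2
3,1,2,2
1,2,2,2
0,3,3,2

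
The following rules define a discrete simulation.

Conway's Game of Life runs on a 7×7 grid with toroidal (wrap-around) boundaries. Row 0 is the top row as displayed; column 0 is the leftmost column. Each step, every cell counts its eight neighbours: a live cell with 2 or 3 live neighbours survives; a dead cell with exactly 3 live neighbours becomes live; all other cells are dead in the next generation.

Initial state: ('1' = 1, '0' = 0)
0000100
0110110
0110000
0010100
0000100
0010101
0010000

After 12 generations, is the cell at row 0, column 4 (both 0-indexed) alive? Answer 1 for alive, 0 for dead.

0) 0000100
0110110
0110000
0010100
0000100
0010101
0010000
1) 0110110
0110110
0000110
0110000
0000100
0000010
0000010
2) 0110001
0110001
0000110
0001110
0000000
0000110
0000011
3) 0110001
0111001
0010001
0001010
0001000
0000111
1000101
4) 0000001
0001011
1100111
0011100
0001001
1001101
0101100
5) 1011001
0000000
1100000
0110000
1000001
1000001
0011101
6) 1110111
0010001
1110000
0010001
0000001
0101000
0010100
7) 1010101
0000000
1011001
0010001
1010000
0011000
0000101
8) 1001001
0010010
1111001
0010001
0010000
0111000
1110101
9) 0001100
0000110
1001011
0000001
0000000
0000000
0000111
10) 0001001
0000000
1000000
1000011
0000000
0000010
0001110
11) 0001010
0000000
1000000
1000001
0000010
0000010
0001011
12) 0000011
0000000
1000001
1000001
0000010
0000010
0000011

0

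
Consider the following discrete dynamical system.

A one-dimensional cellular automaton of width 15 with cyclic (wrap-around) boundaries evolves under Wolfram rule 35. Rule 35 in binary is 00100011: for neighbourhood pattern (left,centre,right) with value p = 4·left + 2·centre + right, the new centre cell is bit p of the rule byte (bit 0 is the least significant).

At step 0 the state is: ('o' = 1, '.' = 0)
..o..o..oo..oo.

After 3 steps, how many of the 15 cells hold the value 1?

5

0) ..o..o..oo..oo.
1) oo..o..o...o...
2) ...o..o..oo..oo
3) .oo..o..o...o..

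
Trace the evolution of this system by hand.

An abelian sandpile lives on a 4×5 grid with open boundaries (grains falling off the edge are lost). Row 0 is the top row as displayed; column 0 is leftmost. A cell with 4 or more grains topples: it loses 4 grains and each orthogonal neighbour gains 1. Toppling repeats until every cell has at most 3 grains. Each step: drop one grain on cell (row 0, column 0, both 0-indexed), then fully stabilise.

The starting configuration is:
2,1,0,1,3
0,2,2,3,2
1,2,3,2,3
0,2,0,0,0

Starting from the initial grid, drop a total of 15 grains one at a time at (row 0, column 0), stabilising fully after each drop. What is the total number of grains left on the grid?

k=0  2,1,0,1,3
0,2,2,3,2
1,2,3,2,3
0,2,0,0,0
k=1  3,1,0,1,3
0,2,2,3,2
1,2,3,2,3
0,2,0,0,0
k=2  0,2,0,1,3
1,2,2,3,2
1,2,3,2,3
0,2,0,0,0
k=3  1,2,0,1,3
1,2,2,3,2
1,2,3,2,3
0,2,0,0,0
k=4  2,2,0,1,3
1,2,2,3,2
1,2,3,2,3
0,2,0,0,0
k=5  3,2,0,1,3
1,2,2,3,2
1,2,3,2,3
0,2,0,0,0
k=6  0,3,0,1,3
2,2,2,3,2
1,2,3,2,3
0,2,0,0,0
k=7  1,3,0,1,3
2,2,2,3,2
1,2,3,2,3
0,2,0,0,0
k=8  2,3,0,1,3
2,2,2,3,2
1,2,3,2,3
0,2,0,0,0
k=9  3,3,0,1,3
2,2,2,3,2
1,2,3,2,3
0,2,0,0,0
k=10  1,0,1,1,3
3,3,2,3,2
1,2,3,2,3
0,2,0,0,0
k=11  2,0,1,1,3
3,3,2,3,2
1,2,3,2,3
0,2,0,0,0
k=12  3,0,1,1,3
3,3,2,3,2
1,2,3,2,3
0,2,0,0,0
k=13  1,2,1,1,3
1,0,3,3,2
2,3,3,2,3
0,2,0,0,0
k=14  2,2,1,1,3
1,0,3,3,2
2,3,3,2,3
0,2,0,0,0
k=15  3,2,1,1,3
1,0,3,3,2
2,3,3,2,3
0,2,0,0,0

34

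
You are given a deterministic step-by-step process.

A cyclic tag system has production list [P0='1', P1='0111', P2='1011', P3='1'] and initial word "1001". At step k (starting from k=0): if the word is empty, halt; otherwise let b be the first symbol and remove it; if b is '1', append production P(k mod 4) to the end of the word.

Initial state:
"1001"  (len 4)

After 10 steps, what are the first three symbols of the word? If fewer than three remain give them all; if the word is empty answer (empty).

step 0: "1001"  (len 4)
step 1: "0011"  (len 4)
step 2: "011"  (len 3)
step 3: "11"  (len 2)
step 4: "11"  (len 2)
step 5: "11"  (len 2)
step 6: "10111"  (len 5)
step 7: "01111011"  (len 8)
step 8: "1111011"  (len 7)
step 9: "1110111"  (len 7)
step 10: "1101110111"  (len 10)

110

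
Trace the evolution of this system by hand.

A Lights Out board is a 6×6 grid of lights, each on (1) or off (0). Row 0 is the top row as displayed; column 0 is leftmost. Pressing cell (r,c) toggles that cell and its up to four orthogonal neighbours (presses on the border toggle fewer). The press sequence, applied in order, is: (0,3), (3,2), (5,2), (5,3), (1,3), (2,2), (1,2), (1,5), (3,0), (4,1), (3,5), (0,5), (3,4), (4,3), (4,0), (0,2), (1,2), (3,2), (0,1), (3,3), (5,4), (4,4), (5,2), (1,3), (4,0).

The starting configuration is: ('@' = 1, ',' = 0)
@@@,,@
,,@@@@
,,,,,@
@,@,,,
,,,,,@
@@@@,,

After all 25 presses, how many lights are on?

17

[0] @@@,,@
,,@@@@
,,,,,@
@,@,,,
,,,,,@
@@@@,,
[1] @@,@@@
,,@,@@
,,,,,@
@,@,,,
,,,,,@
@@@@,,
[2] @@,@@@
,,@,@@
,,@,,@
@@,@,,
,,@,,@
@@@@,,
[3] @@,@@@
,,@,@@
,,@,,@
@@,@,,
,,,,,@
@,,,,,
[4] @@,@@@
,,@,@@
,,@,,@
@@,@,,
,,,@,@
@,@@@,
[5] @@,,@@
,,,@,@
,,@@,@
@@,@,,
,,,@,@
@,@@@,
[6] @@,,@@
,,@@,@
,@,,,@
@@@@,,
,,,@,@
@,@@@,
[7] @@@,@@
,@,,,@
,@@,,@
@@@@,,
,,,@,@
@,@@@,
[8] @@@,@,
,@,,@,
,@@,,,
@@@@,,
,,,@,@
@,@@@,
[9] @@@,@,
,@,,@,
@@@,,,
,,@@,,
@,,@,@
@,@@@,
[10] @@@,@,
,@,,@,
@@@,,,
,@@@,,
,@@@,@
@@@@@,
[11] @@@,@,
,@,,@,
@@@,,@
,@@@@@
,@@@,,
@@@@@,
[12] @@@,,@
,@,,@@
@@@,,@
,@@@@@
,@@@,,
@@@@@,
[13] @@@,,@
,@,,@@
@@@,@@
,@@,,,
,@@@@,
@@@@@,
[14] @@@,,@
,@,,@@
@@@,@@
,@@@,,
,@,,,,
@@@,@,
[15] @@@,,@
,@,,@@
@@@,@@
@@@@,,
@,,,,,
,@@,@,
[16] @,,@,@
,@@,@@
@@@,@@
@@@@,,
@,,,,,
,@@,@,
[17] @,@@,@
,,,@@@
@@,,@@
@@@@,,
@,,,,,
,@@,@,
[18] @,@@,@
,,,@@@
@@@,@@
@,,,,,
@,@,,,
,@@,@,
[19] ,@,@,@
,@,@@@
@@@,@@
@,,,,,
@,@,,,
,@@,@,
[20] ,@,@,@
,@,@@@
@@@@@@
@,@@@,
@,@@,,
,@@,@,
[21] ,@,@,@
,@,@@@
@@@@@@
@,@@@,
@,@@@,
,@@@,@
[22] ,@,@,@
,@,@@@
@@@@@@
@,@@,,
@,@,,@
,@@@@@
[23] ,@,@,@
,@,@@@
@@@@@@
@,@@,,
@,,,,@
,,,,@@
[24] ,@,,,@
,@@,,@
@@@,@@
@,@@,,
@,,,,@
,,,,@@
[25] ,@,,,@
,@@,,@
@@@,@@
,,@@,,
,@,,,@
@,,,@@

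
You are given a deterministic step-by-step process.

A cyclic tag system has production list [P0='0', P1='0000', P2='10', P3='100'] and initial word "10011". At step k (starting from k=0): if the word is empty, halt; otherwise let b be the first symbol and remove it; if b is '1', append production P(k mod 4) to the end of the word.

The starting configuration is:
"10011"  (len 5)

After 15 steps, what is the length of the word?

0

gen 0: "10011"  (len 5)
gen 1: "00110"  (len 5)
gen 2: "0110"  (len 4)
gen 3: "110"  (len 3)
gen 4: "10100"  (len 5)
gen 5: "01000"  (len 5)
gen 6: "1000"  (len 4)
gen 7: "00010"  (len 5)
gen 8: "0010"  (len 4)
gen 9: "010"  (len 3)
gen 10: "10"  (len 2)
gen 11: "010"  (len 3)
gen 12: "10"  (len 2)
gen 13: "00"  (len 2)
gen 14: "0"  (len 1)
gen 15: (halted — word empty)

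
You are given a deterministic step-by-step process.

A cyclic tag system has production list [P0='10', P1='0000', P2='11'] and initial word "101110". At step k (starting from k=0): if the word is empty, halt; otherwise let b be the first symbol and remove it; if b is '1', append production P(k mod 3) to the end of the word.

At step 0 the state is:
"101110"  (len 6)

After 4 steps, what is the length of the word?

8

[0] "101110"  (len 6)
[1] "0111010"  (len 7)
[2] "111010"  (len 6)
[3] "1101011"  (len 7)
[4] "10101110"  (len 8)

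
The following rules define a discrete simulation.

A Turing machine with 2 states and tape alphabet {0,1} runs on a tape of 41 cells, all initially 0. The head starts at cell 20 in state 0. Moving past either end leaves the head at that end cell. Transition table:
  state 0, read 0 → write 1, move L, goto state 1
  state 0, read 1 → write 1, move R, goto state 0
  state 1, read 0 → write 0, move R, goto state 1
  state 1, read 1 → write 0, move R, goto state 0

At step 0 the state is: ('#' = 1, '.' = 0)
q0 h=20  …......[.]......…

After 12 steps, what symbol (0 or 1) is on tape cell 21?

step 0: q0 h=20  …......[.]......…
step 1: q1 h=19  …......[.]#.....…
step 2: q1 h=20  …......[#]......…
step 3: q0 h=21  …......[.]......…
step 4: q1 h=20  …......[.]#.....…
step 5: q1 h=21  …......[#]......…
step 6: q0 h=22  …......[.]......…
step 7: q1 h=21  …......[.]#.....…
step 8: q1 h=22  …......[#]......…
step 9: q0 h=23  …......[.]......…
step 10: q1 h=22  …......[.]#.....…
step 11: q1 h=23  …......[#]......…
step 12: q0 h=24  …......[.]......…

0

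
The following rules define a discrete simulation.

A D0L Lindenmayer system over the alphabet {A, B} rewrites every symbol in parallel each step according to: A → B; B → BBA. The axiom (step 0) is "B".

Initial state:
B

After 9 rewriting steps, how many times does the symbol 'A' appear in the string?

k=0  B
k=1  BBA
k=2  BBABBAB
k=3  BBABBABBBABBABBBA
k=4  BBABBABBBABBABBBABBABBABBBABBABBBABBABBAB
k=5  BBABBABBBABBABBBABBABBABBBABBABBBABBABBABBBABBABBBABBABBBABBABBABBBABBABBBABBABBABBBABBABBBABBABBBA
k=6  BBABBABBBABBABBBABBABBABBBABBABBBABBABBABBBABBABBBABBABBBA…BBABBABBBABBABBBABBABBABBBABBABBBABBABBABBBABBABBBABBABBAB  (len 239)
k=7  BBABBABBBABBABBBABBABBABBBABBABBBABBABBABBBABBABBBABBABBBA…BBABBABBBABBABBBABBABBABBBABBABBBABBABBABBBABBABBBABBABBBA  (len 577)
k=8  BBABBABBBABBABBBABBABBABBBABBABBBABBABBABBBABBABBBABBABBBA…BBABBABBBABBABBBABBABBABBBABBABBBABBABBABBBABBABBBABBABBAB  (len 1393)
k=9  BBABBABBBABBABBBABBABBABBBABBABBBABBABBABBBABBABBBABBABBBA…BBABBABBBABBABBBABBABBABBBABBABBBABBABBABBBABBABBBABBABBBA  (len 3363)

985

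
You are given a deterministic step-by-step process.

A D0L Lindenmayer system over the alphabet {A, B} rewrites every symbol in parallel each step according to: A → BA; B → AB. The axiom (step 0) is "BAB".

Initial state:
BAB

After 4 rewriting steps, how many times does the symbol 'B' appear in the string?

step 0: BAB
step 1: ABBAAB
step 2: BAABABBABAAB
step 3: ABBABAABBAABABBAABBABAAB
step 4: BAABABBAABBABAABABBABAABBAABABBABAABABBAABBABAAB

24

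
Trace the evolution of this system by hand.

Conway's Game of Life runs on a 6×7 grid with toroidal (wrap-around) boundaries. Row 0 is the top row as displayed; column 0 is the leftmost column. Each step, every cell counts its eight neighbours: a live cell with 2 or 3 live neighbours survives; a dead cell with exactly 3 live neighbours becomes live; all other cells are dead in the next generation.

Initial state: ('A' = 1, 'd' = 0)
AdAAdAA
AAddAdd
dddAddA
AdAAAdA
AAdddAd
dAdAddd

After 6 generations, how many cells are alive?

k=0  AdAAdAA
AAddAdd
dddAddA
AdAAAdA
AAdddAd
dAdAddd
k=1  dddAdAA
dAddAdd
ddddddA
ddAAAdd
dddddAd
dddAdAd
k=2  ddAAdAA
AdddAdA
ddAdAAd
dddAAAd
ddAddAd
dddddAd
k=3  AddAddd
AAAdddd
ddddddd
ddAdddA
dddAdAA
ddAAdAd
k=4  AddAAdA
AAAdddd
AdAdddd
dddddAA
dddAdAA
ddAAdAd
k=5  AdddAAA
ddAdddd
AdAdddd
AdddAAd
ddAAddd
AdAdddd
k=6  AddAdAA
AddAdAd
dddAddA
ddAdAdA
ddAAAdA
AdAdAAd

20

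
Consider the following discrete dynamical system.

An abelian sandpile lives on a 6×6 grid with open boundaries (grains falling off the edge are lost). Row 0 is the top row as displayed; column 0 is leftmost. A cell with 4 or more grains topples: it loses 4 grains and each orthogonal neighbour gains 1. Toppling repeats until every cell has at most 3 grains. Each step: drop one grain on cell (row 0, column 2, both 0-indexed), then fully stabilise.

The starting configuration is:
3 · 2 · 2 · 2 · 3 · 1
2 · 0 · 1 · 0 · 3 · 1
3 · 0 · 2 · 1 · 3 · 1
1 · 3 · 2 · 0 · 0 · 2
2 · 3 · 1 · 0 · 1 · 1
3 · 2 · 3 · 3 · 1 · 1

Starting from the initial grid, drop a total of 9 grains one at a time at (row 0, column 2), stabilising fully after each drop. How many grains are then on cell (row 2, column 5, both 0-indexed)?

t=0: 3 · 2 · 2 · 2 · 3 · 1
2 · 0 · 1 · 0 · 3 · 1
3 · 0 · 2 · 1 · 3 · 1
1 · 3 · 2 · 0 · 0 · 2
2 · 3 · 1 · 0 · 1 · 1
3 · 2 · 3 · 3 · 1 · 1
t=1: 3 · 2 · 3 · 2 · 3 · 1
2 · 0 · 1 · 0 · 3 · 1
3 · 0 · 2 · 1 · 3 · 1
1 · 3 · 2 · 0 · 0 · 2
2 · 3 · 1 · 0 · 1 · 1
3 · 2 · 3 · 3 · 1 · 1
t=2: 3 · 3 · 0 · 3 · 3 · 1
2 · 0 · 2 · 0 · 3 · 1
3 · 0 · 2 · 1 · 3 · 1
1 · 3 · 2 · 0 · 0 · 2
2 · 3 · 1 · 0 · 1 · 1
3 · 2 · 3 · 3 · 1 · 1
t=3: 3 · 3 · 1 · 3 · 3 · 1
2 · 0 · 2 · 0 · 3 · 1
3 · 0 · 2 · 1 · 3 · 1
1 · 3 · 2 · 0 · 0 · 2
2 · 3 · 1 · 0 · 1 · 1
3 · 2 · 3 · 3 · 1 · 1
t=4: 3 · 3 · 2 · 3 · 3 · 1
2 · 0 · 2 · 0 · 3 · 1
3 · 0 · 2 · 1 · 3 · 1
1 · 3 · 2 · 0 · 0 · 2
2 · 3 · 1 · 0 · 1 · 1
3 · 2 · 3 · 3 · 1 · 1
t=5: 3 · 3 · 3 · 3 · 3 · 1
2 · 0 · 2 · 0 · 3 · 1
3 · 0 · 2 · 1 · 3 · 1
1 · 3 · 2 · 0 · 0 · 2
2 · 3 · 1 · 0 · 1 · 1
3 · 2 · 3 · 3 · 1 · 1
t=6: 0 · 1 · 2 · 1 · 1 · 2
3 · 1 · 3 · 2 · 1 · 2
3 · 0 · 2 · 2 · 0 · 2
1 · 3 · 2 · 0 · 1 · 2
2 · 3 · 1 · 0 · 1 · 1
3 · 2 · 3 · 3 · 1 · 1
t=7: 0 · 1 · 3 · 1 · 1 · 2
3 · 1 · 3 · 2 · 1 · 2
3 · 0 · 2 · 2 · 0 · 2
1 · 3 · 2 · 0 · 1 · 2
2 · 3 · 1 · 0 · 1 · 1
3 · 2 · 3 · 3 · 1 · 1
t=8: 0 · 2 · 1 · 2 · 1 · 2
3 · 2 · 0 · 3 · 1 · 2
3 · 0 · 3 · 2 · 0 · 2
1 · 3 · 2 · 0 · 1 · 2
2 · 3 · 1 · 0 · 1 · 1
3 · 2 · 3 · 3 · 1 · 1
t=9: 0 · 2 · 2 · 2 · 1 · 2
3 · 2 · 0 · 3 · 1 · 2
3 · 0 · 3 · 2 · 0 · 2
1 · 3 · 2 · 0 · 1 · 2
2 · 3 · 1 · 0 · 1 · 1
3 · 2 · 3 · 3 · 1 · 1

2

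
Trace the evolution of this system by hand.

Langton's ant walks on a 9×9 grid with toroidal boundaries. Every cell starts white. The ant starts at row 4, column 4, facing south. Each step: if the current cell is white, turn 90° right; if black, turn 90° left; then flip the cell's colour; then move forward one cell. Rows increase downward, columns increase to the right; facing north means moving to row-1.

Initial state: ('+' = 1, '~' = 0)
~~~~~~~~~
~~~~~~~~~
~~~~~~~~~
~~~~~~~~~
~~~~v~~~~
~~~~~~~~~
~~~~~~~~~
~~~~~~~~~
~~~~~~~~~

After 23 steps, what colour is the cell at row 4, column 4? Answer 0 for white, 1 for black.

k=0  ~~~~~~~~~
~~~~~~~~~
~~~~~~~~~
~~~~~~~~~
~~~~v~~~~
~~~~~~~~~
~~~~~~~~~
~~~~~~~~~
~~~~~~~~~
k=1  ~~~~~~~~~
~~~~~~~~~
~~~~~~~~~
~~~~~~~~~
~~~<+~~~~
~~~~~~~~~
~~~~~~~~~
~~~~~~~~~
~~~~~~~~~
k=2  ~~~~~~~~~
~~~~~~~~~
~~~~~~~~~
~~~^~~~~~
~~~++~~~~
~~~~~~~~~
~~~~~~~~~
~~~~~~~~~
~~~~~~~~~
k=3  ~~~~~~~~~
~~~~~~~~~
~~~~~~~~~
~~~+>~~~~
~~~++~~~~
~~~~~~~~~
~~~~~~~~~
~~~~~~~~~
~~~~~~~~~
k=4  ~~~~~~~~~
~~~~~~~~~
~~~~~~~~~
~~~++~~~~
~~~+v~~~~
~~~~~~~~~
~~~~~~~~~
~~~~~~~~~
~~~~~~~~~
k=5  ~~~~~~~~~
~~~~~~~~~
~~~~~~~~~
~~~++~~~~
~~~+~>~~~
~~~~~~~~~
~~~~~~~~~
~~~~~~~~~
~~~~~~~~~
k=6  ~~~~~~~~~
~~~~~~~~~
~~~~~~~~~
~~~++~~~~
~~~+~+~~~
~~~~~v~~~
~~~~~~~~~
~~~~~~~~~
~~~~~~~~~
k=7  ~~~~~~~~~
~~~~~~~~~
~~~~~~~~~
~~~++~~~~
~~~+~+~~~
~~~~<+~~~
~~~~~~~~~
~~~~~~~~~
~~~~~~~~~
k=8  ~~~~~~~~~
~~~~~~~~~
~~~~~~~~~
~~~++~~~~
~~~+^+~~~
~~~~++~~~
~~~~~~~~~
~~~~~~~~~
~~~~~~~~~
k=9  ~~~~~~~~~
~~~~~~~~~
~~~~~~~~~
~~~++~~~~
~~~++>~~~
~~~~++~~~
~~~~~~~~~
~~~~~~~~~
~~~~~~~~~
k=10  ~~~~~~~~~
~~~~~~~~~
~~~~~~~~~
~~~++^~~~
~~~++~~~~
~~~~++~~~
~~~~~~~~~
~~~~~~~~~
~~~~~~~~~
k=11  ~~~~~~~~~
~~~~~~~~~
~~~~~~~~~
~~~+++>~~
~~~++~~~~
~~~~++~~~
~~~~~~~~~
~~~~~~~~~
~~~~~~~~~
k=12  ~~~~~~~~~
~~~~~~~~~
~~~~~~~~~
~~~++++~~
~~~++~v~~
~~~~++~~~
~~~~~~~~~
~~~~~~~~~
~~~~~~~~~
k=13  ~~~~~~~~~
~~~~~~~~~
~~~~~~~~~
~~~++++~~
~~~++<+~~
~~~~++~~~
~~~~~~~~~
~~~~~~~~~
~~~~~~~~~
k=14  ~~~~~~~~~
~~~~~~~~~
~~~~~~~~~
~~~++^+~~
~~~++++~~
~~~~++~~~
~~~~~~~~~
~~~~~~~~~
~~~~~~~~~
k=15  ~~~~~~~~~
~~~~~~~~~
~~~~~~~~~
~~~+<~+~~
~~~++++~~
~~~~++~~~
~~~~~~~~~
~~~~~~~~~
~~~~~~~~~
k=16  ~~~~~~~~~
~~~~~~~~~
~~~~~~~~~
~~~+~~+~~
~~~+v++~~
~~~~++~~~
~~~~~~~~~
~~~~~~~~~
~~~~~~~~~
k=17  ~~~~~~~~~
~~~~~~~~~
~~~~~~~~~
~~~+~~+~~
~~~+~>+~~
~~~~++~~~
~~~~~~~~~
~~~~~~~~~
~~~~~~~~~
k=18  ~~~~~~~~~
~~~~~~~~~
~~~~~~~~~
~~~+~^+~~
~~~+~~+~~
~~~~++~~~
~~~~~~~~~
~~~~~~~~~
~~~~~~~~~
k=19  ~~~~~~~~~
~~~~~~~~~
~~~~~~~~~
~~~+~+>~~
~~~+~~+~~
~~~~++~~~
~~~~~~~~~
~~~~~~~~~
~~~~~~~~~
k=20  ~~~~~~~~~
~~~~~~~~~
~~~~~~^~~
~~~+~+~~~
~~~+~~+~~
~~~~++~~~
~~~~~~~~~
~~~~~~~~~
~~~~~~~~~
k=21  ~~~~~~~~~
~~~~~~~~~
~~~~~~+>~
~~~+~+~~~
~~~+~~+~~
~~~~++~~~
~~~~~~~~~
~~~~~~~~~
~~~~~~~~~
k=22  ~~~~~~~~~
~~~~~~~~~
~~~~~~++~
~~~+~+~v~
~~~+~~+~~
~~~~++~~~
~~~~~~~~~
~~~~~~~~~
~~~~~~~~~
k=23  ~~~~~~~~~
~~~~~~~~~
~~~~~~++~
~~~+~+<+~
~~~+~~+~~
~~~~++~~~
~~~~~~~~~
~~~~~~~~~
~~~~~~~~~

0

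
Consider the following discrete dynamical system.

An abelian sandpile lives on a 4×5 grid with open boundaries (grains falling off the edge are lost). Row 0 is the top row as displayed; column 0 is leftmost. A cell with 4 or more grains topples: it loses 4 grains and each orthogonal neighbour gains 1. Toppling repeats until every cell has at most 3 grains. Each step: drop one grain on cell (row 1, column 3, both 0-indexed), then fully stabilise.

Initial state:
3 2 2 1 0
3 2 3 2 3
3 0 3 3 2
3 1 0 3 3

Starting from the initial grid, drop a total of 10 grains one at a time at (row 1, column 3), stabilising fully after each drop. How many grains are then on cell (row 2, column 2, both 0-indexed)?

3

t=0: 3 2 2 1 0
3 2 3 2 3
3 0 3 3 2
3 1 0 3 3
t=1: 3 2 2 1 0
3 2 3 3 3
3 0 3 3 2
3 1 0 3 3
t=2: 3 2 3 2 1
3 3 1 3 1
3 1 1 3 1
3 1 2 1 1
t=3: 3 2 3 3 1
3 3 2 1 2
3 1 2 0 2
3 1 2 2 1
t=4: 3 2 3 3 1
3 3 2 2 2
3 1 2 0 2
3 1 2 2 1
t=5: 3 2 3 3 1
3 3 2 3 2
3 1 2 0 2
3 1 2 2 1
t=6: 1 1 2 1 2
2 2 1 2 3
1 3 3 1 2
0 2 2 2 1
t=7: 1 1 2 1 2
2 2 1 3 3
1 3 3 1 2
0 2 2 2 1
t=8: 1 1 2 2 3
2 2 2 1 0
1 3 3 2 3
0 2 2 2 1
t=9: 1 1 2 2 3
2 2 2 2 0
1 3 3 2 3
0 2 2 2 1
t=10: 1 1 2 2 3
2 2 2 3 0
1 3 3 2 3
0 2 2 2 1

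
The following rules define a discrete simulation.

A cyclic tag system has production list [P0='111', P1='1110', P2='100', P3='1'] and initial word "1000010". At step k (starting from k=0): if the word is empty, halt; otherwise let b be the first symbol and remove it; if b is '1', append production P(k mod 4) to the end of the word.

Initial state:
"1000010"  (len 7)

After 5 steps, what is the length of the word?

5

t=0: "1000010"  (len 7)
t=1: "000010111"  (len 9)
t=2: "00010111"  (len 8)
t=3: "0010111"  (len 7)
t=4: "010111"  (len 6)
t=5: "10111"  (len 5)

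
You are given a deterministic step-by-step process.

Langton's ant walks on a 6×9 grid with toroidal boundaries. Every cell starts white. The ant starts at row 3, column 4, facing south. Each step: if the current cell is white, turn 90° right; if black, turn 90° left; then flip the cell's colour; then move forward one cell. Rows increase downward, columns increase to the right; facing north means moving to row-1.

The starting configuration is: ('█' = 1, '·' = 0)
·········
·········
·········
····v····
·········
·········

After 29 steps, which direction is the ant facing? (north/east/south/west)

west

t=0: ·········
·········
·········
····v····
·········
·········
t=1: ·········
·········
·········
···<█····
·········
·········
t=2: ·········
·········
···^·····
···██····
·········
·········
t=3: ·········
·········
···█>····
···██····
·········
·········
t=4: ·········
·········
···██····
···█v····
·········
·········
t=5: ·········
·········
···██····
···█·>···
·········
·········
t=6: ·········
·········
···██····
···█·█···
·····v···
·········
t=7: ·········
·········
···██····
···█·█···
····<█···
·········
t=8: ·········
·········
···██····
···█^█···
····██···
·········
t=9: ·········
·········
···██····
···██>···
····██···
·········
t=10: ·········
·········
···██^···
···██····
····██···
·········
t=11: ·········
·········
···███>··
···██····
····██···
·········
t=12: ·········
·········
···████··
···██·v··
····██···
·········
t=13: ·········
·········
···████··
···██<█··
····██···
·········
t=14: ·········
·········
···██^█··
···████··
····██···
·········
t=15: ·········
·········
···█<·█··
···████··
····██···
·········
t=16: ·········
·········
···█··█··
···█v██··
····██···
·········
t=17: ·········
·········
···█··█··
···█·>█··
····██···
·········
t=18: ·········
·········
···█·^█··
···█··█··
····██···
·········
t=19: ·········
·········
···█·█>··
···█··█··
····██···
·········
t=20: ·········
······^··
···█·█···
···█··█··
····██···
·········
t=21: ·········
······█>·
···█·█···
···█··█··
····██···
·········
t=22: ·········
······██·
···█·█·v·
···█··█··
····██···
·········
t=23: ·········
······██·
···█·█<█·
···█··█··
····██···
·········
t=24: ·········
······^█·
···█·███·
···█··█··
····██···
·········
t=25: ·········
·····<·█·
···█·███·
···█··█··
····██···
·········
t=26: ·····^···
·····█·█·
···█·███·
···█··█··
····██···
·········
t=27: ·····█>··
·····█·█·
···█·███·
···█··█··
····██···
·········
t=28: ·····██··
·····█v█·
···█·███·
···█··█··
····██···
·········
t=29: ·····██··
·····<██·
···█·███·
···█··█··
····██···
·········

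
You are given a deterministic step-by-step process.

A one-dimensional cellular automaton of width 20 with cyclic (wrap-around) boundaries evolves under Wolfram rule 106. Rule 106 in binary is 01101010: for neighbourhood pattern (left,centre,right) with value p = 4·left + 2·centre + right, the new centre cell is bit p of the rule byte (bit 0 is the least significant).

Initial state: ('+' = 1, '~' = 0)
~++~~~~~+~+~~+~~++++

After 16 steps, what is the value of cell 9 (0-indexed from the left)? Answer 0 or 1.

1

gen 0: ~++~~~~~+~+~~+~~++++
gen 1: +++~~~~+~+~~+~~++~~+
gen 2: ~~+~~~+~+~~+~~+++~++
gen 3: ~+~~~+~+~~+~~++~++++
gen 4: +~~~+~+~~+~~+++++~~+
gen 5: +~~+~+~~+~~++~~~+~++
gen 6: +~+~+~~+~~+++~~+~++~
gen 7: ~+~+~~+~~++~+~+~++++
gen 8: +~+~~+~~++++~+~++~~+
gen 9: ++~~+~~++~~++~+++~++
gen 10: ~+~+~~+++~+++++~+++~
gen 11: +~+~~++~+++~~~+++~+~
gen 12: ~+~~+++++~+~~++~++~+
gen 13: +~~++~~~++~~+++++++~
gen 14: ~~+++~~+++~++~~~~~++
gen 15: ~++~+~++~++++~~~~+++
gen 16: ++++~+++++~~+~~~++~+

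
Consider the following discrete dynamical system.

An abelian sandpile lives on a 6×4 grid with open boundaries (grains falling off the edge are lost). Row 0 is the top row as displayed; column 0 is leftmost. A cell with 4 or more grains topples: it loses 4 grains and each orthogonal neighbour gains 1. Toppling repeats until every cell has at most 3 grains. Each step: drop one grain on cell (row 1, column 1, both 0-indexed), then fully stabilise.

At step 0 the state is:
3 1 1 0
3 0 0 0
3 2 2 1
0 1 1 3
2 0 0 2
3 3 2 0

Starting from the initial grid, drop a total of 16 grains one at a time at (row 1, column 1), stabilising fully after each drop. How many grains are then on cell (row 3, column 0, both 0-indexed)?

1

k=0  3 1 1 0
3 0 0 0
3 2 2 1
0 1 1 3
2 0 0 2
3 3 2 0
k=1  3 1 1 0
3 1 0 0
3 2 2 1
0 1 1 3
2 0 0 2
3 3 2 0
k=2  3 1 1 0
3 2 0 0
3 2 2 1
0 1 1 3
2 0 0 2
3 3 2 0
k=3  3 1 1 0
3 3 0 0
3 2 2 1
0 1 1 3
2 0 0 2
3 3 2 0
k=4  0 3 1 0
2 2 1 0
1 0 3 1
1 2 1 3
2 0 0 2
3 3 2 0
k=5  0 3 1 0
2 3 1 0
1 0 3 1
1 2 1 3
2 0 0 2
3 3 2 0
k=6  1 0 2 0
3 1 2 0
1 1 3 1
1 2 1 3
2 0 0 2
3 3 2 0
k=7  1 0 2 0
3 2 2 0
1 1 3 1
1 2 1 3
2 0 0 2
3 3 2 0
k=8  1 0 2 0
3 3 2 0
1 1 3 1
1 2 1 3
2 0 0 2
3 3 2 0
k=9  2 1 2 0
0 1 3 0
2 2 3 1
1 2 1 3
2 0 0 2
3 3 2 0
k=10  2 1 2 0
0 2 3 0
2 2 3 1
1 2 1 3
2 0 0 2
3 3 2 0
k=11  2 1 2 0
0 3 3 0
2 2 3 1
1 2 1 3
2 0 0 2
3 3 2 0
k=12  2 2 3 0
1 2 1 1
3 0 1 2
1 3 2 3
2 0 0 2
3 3 2 0
k=13  2 2 3 0
1 3 1 1
3 0 1 2
1 3 2 3
2 0 0 2
3 3 2 0
k=14  2 3 3 0
2 0 2 1
3 1 1 2
1 3 2 3
2 0 0 2
3 3 2 0
k=15  2 3 3 0
2 1 2 1
3 1 1 2
1 3 2 3
2 0 0 2
3 3 2 0
k=16  2 3 3 0
2 2 2 1
3 1 1 2
1 3 2 3
2 0 0 2
3 3 2 0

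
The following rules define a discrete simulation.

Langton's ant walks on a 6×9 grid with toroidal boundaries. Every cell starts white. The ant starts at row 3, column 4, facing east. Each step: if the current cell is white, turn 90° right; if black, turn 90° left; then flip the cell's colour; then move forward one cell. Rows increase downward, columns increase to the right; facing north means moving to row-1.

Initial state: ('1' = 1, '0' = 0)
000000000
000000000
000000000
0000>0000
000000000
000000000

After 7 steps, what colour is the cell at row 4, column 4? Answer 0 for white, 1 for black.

[0] 000000000
000000000
000000000
0000>0000
000000000
000000000
[1] 000000000
000000000
000000000
000010000
0000v0000
000000000
[2] 000000000
000000000
000000000
000010000
000<10000
000000000
[3] 000000000
000000000
000000000
000^10000
000110000
000000000
[4] 000000000
000000000
000000000
0001>0000
000110000
000000000
[5] 000000000
000000000
0000^0000
000100000
000110000
000000000
[6] 000000000
000000000
00001>000
000100000
000110000
000000000
[7] 000000000
000000000
000011000
00010v000
000110000
000000000

1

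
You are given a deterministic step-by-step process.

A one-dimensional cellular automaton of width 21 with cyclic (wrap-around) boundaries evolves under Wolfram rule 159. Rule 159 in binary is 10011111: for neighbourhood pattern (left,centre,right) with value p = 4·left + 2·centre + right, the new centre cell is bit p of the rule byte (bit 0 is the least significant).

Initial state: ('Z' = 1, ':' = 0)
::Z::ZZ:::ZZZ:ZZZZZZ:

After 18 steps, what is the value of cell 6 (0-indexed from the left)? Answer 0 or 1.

0) ::Z::ZZ:::ZZZ:ZZZZZZ:
1) ZZZZZZ:ZZZZZ::ZZZZZ:Z
2) ZZZZZ::ZZZZ:ZZZZZZ::Z
3) ZZZZ:ZZZZZ::ZZZZZ:ZZZ
4) ZZZ::ZZZZ:ZZZZZZ::ZZZ
5) ZZ:ZZZZZ::ZZZZZ:ZZZZZ
6) Z::ZZZZ:ZZZZZZ::ZZZZZ
7) :ZZZZZ::ZZZZZ:ZZZZZZZ
8) :ZZZZ:ZZZZZZ::ZZZZZZ:
9) ZZZZ::ZZZZZ:ZZZZZZZ:Z
10) ZZZ:ZZZZZZ::ZZZZZZ::Z
11) ZZ::ZZZZZ:ZZZZZZZ:ZZZ
12) Z:ZZZZZZ::ZZZZZZ::ZZZ
13) ::ZZZZZ:ZZZZZZZ:ZZZZZ
14) ZZZZZZ::ZZZZZZ::ZZZZ:
15) ZZZZZ:ZZZZZZZ:ZZZZZ::
16) ZZZZ::ZZZZZZ::ZZZZ:ZZ
17) ZZZ:ZZZZZZZ:ZZZZZ::ZZ
18) ZZ::ZZZZZZ::ZZZZ:ZZZZ

1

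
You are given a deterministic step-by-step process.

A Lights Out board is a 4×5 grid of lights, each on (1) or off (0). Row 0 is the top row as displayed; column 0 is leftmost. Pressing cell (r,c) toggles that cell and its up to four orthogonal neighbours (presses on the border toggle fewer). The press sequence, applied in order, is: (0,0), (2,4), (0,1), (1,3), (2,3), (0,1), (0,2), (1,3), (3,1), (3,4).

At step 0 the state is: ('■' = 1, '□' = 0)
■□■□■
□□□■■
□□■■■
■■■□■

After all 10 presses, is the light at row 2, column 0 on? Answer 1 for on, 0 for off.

0

0) ■□■□■
□□□■■
□□■■■
■■■□■
1) □■■□■
■□□■■
□□■■■
■■■□■
2) □■■□■
■□□■□
□□■□□
■■■□□
3) ■□□□■
■■□■□
□□■□□
■■■□□
4) ■□□■■
■■■□■
□□■■□
■■■□□
5) ■□□■■
■■■■■
□□□□■
■■■■□
6) □■■■■
■□■■■
□□□□■
■■■■□
7) □□□□■
■□□■■
□□□□■
■■■■□
8) □□□■■
■□■□□
□□□■■
■■■■□
9) □□□■■
■□■□□
□■□■■
□□□■□
10) □□□■■
■□■□□
□■□■□
□□□□■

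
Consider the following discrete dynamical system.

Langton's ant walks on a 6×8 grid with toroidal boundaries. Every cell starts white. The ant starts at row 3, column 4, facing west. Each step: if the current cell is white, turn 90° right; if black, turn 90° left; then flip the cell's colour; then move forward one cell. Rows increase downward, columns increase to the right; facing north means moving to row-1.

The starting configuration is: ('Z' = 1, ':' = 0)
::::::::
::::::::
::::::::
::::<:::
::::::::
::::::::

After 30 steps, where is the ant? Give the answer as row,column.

step 0: ::::::::
::::::::
::::::::
::::<:::
::::::::
::::::::
step 1: ::::::::
::::::::
::::^:::
::::Z:::
::::::::
::::::::
step 2: ::::::::
::::::::
::::Z>::
::::Z:::
::::::::
::::::::
step 3: ::::::::
::::::::
::::ZZ::
::::Zv::
::::::::
::::::::
step 4: ::::::::
::::::::
::::ZZ::
::::<Z::
::::::::
::::::::
step 5: ::::::::
::::::::
::::ZZ::
:::::Z::
::::v:::
::::::::
step 6: ::::::::
::::::::
::::ZZ::
:::::Z::
:::<Z:::
::::::::
step 7: ::::::::
::::::::
::::ZZ::
:::^:Z::
:::ZZ:::
::::::::
step 8: ::::::::
::::::::
::::ZZ::
:::Z>Z::
:::ZZ:::
::::::::
step 9: ::::::::
::::::::
::::ZZ::
:::ZZZ::
:::Zv:::
::::::::
step 10: ::::::::
::::::::
::::ZZ::
:::ZZZ::
:::Z:>::
::::::::
step 11: ::::::::
::::::::
::::ZZ::
:::ZZZ::
:::Z:Z::
:::::v::
step 12: ::::::::
::::::::
::::ZZ::
:::ZZZ::
:::Z:Z::
::::<Z::
step 13: ::::::::
::::::::
::::ZZ::
:::ZZZ::
:::Z^Z::
::::ZZ::
step 14: ::::::::
::::::::
::::ZZ::
:::ZZZ::
:::ZZ>::
::::ZZ::
step 15: ::::::::
::::::::
::::ZZ::
:::ZZ^::
:::ZZ:::
::::ZZ::
step 16: ::::::::
::::::::
::::ZZ::
:::Z<:::
:::ZZ:::
::::ZZ::
step 17: ::::::::
::::::::
::::ZZ::
:::Z::::
:::Zv:::
::::ZZ::
step 18: ::::::::
::::::::
::::ZZ::
:::Z::::
:::Z:>::
::::ZZ::
step 19: ::::::::
::::::::
::::ZZ::
:::Z::::
:::Z:Z::
::::Zv::
step 20: ::::::::
::::::::
::::ZZ::
:::Z::::
:::Z:Z::
::::Z:>:
step 21: ::::::v:
::::::::
::::ZZ::
:::Z::::
:::Z:Z::
::::Z:Z:
step 22: :::::<Z:
::::::::
::::ZZ::
:::Z::::
:::Z:Z::
::::Z:Z:
step 23: :::::ZZ:
::::::::
::::ZZ::
:::Z::::
:::Z:Z::
::::Z^Z:
step 24: :::::ZZ:
::::::::
::::ZZ::
:::Z::::
:::Z:Z::
::::ZZ>:
step 25: :::::ZZ:
::::::::
::::ZZ::
:::Z::::
:::Z:Z^:
::::ZZ::
step 26: :::::ZZ:
::::::::
::::ZZ::
:::Z::::
:::Z:ZZ>
::::ZZ::
step 27: :::::ZZ:
::::::::
::::ZZ::
:::Z::::
:::Z:ZZZ
::::ZZ:v
step 28: :::::ZZ:
::::::::
::::ZZ::
:::Z::::
:::Z:ZZZ
::::ZZ<Z
step 29: :::::ZZ:
::::::::
::::ZZ::
:::Z::::
:::Z:Z^Z
::::ZZZZ
step 30: :::::ZZ:
::::::::
::::ZZ::
:::Z::::
:::Z:<:Z
::::ZZZZ

4,5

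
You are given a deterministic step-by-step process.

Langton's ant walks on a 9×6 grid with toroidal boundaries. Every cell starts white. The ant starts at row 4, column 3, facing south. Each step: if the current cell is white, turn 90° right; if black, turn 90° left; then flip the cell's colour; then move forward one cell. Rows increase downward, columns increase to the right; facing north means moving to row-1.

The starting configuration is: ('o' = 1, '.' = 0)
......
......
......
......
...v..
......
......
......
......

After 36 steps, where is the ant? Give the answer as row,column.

k=0  ......
......
......
......
...v..
......
......
......
......
k=1  ......
......
......
......
..<o..
......
......
......
......
k=2  ......
......
......
..^...
..oo..
......
......
......
......
k=3  ......
......
......
..o>..
..oo..
......
......
......
......
k=4  ......
......
......
..oo..
..ov..
......
......
......
......
k=5  ......
......
......
..oo..
..o.>.
......
......
......
......
k=6  ......
......
......
..oo..
..o.o.
....v.
......
......
......
k=7  ......
......
......
..oo..
..o.o.
...<o.
......
......
......
k=8  ......
......
......
..oo..
..o^o.
...oo.
......
......
......
k=9  ......
......
......
..oo..
..oo>.
...oo.
......
......
......
k=10  ......
......
......
..oo^.
..oo..
...oo.
......
......
......
k=11  ......
......
......
..ooo>
..oo..
...oo.
......
......
......
k=12  ......
......
......
..oooo
..oo.v
...oo.
......
......
......
k=13  ......
......
......
..oooo
..oo<o
...oo.
......
......
......
k=14  ......
......
......
..oo^o
..oooo
...oo.
......
......
......
k=15  ......
......
......
..o<.o
..oooo
...oo.
......
......
......
k=16  ......
......
......
..o..o
..ovoo
...oo.
......
......
......
k=17  ......
......
......
..o..o
..o.>o
...oo.
......
......
......
k=18  ......
......
......
..o.^o
..o..o
...oo.
......
......
......
k=19  ......
......
......
..o.o>
..o..o
...oo.
......
......
......
k=20  ......
......
.....^
..o.o.
..o..o
...oo.
......
......
......
k=21  ......
......
>....o
..o.o.
..o..o
...oo.
......
......
......
k=22  ......
......
o....o
v.o.o.
..o..o
...oo.
......
......
......
k=23  ......
......
o....o
o.o.o<
..o..o
...oo.
......
......
......
k=24  ......
......
o....^
o.o.oo
..o..o
...oo.
......
......
......
k=25  ......
......
o...<.
o.o.oo
..o..o
...oo.
......
......
......
k=26  ......
....^.
o...o.
o.o.oo
..o..o
...oo.
......
......
......
k=27  ......
....o>
o...o.
o.o.oo
..o..o
...oo.
......
......
......
k=28  ......
....oo
o...ov
o.o.oo
..o..o
...oo.
......
......
......
k=29  ......
....oo
o...<o
o.o.oo
..o..o
...oo.
......
......
......
k=30  ......
....oo
o....o
o.o.vo
..o..o
...oo.
......
......
......
k=31  ......
....oo
o....o
o.o..>
..o..o
...oo.
......
......
......
k=32  ......
....oo
o....^
o.o...
..o..o
...oo.
......
......
......
k=33  ......
....oo
o...<.
o.o...
..o..o
...oo.
......
......
......
k=34  ......
....^o
o...o.
o.o...
..o..o
...oo.
......
......
......
k=35  ......
...<.o
o...o.
o.o...
..o..o
...oo.
......
......
......
k=36  ...^..
...o.o
o...o.
o.o...
..o..o
...oo.
......
......
......

0,3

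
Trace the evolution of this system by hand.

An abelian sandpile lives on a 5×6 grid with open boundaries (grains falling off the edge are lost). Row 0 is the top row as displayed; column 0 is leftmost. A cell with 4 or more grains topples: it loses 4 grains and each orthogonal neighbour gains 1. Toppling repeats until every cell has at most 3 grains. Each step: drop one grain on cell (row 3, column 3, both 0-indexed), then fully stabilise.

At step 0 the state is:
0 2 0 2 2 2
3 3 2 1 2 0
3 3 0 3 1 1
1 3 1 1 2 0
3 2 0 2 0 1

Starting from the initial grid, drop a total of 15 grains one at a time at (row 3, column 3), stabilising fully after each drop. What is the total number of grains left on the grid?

58

gen 0: 0 2 0 2 2 2
3 3 2 1 2 0
3 3 0 3 1 1
1 3 1 1 2 0
3 2 0 2 0 1
gen 1: 0 2 0 2 2 2
3 3 2 1 2 0
3 3 0 3 1 1
1 3 1 2 2 0
3 2 0 2 0 1
gen 2: 0 2 0 2 2 2
3 3 2 1 2 0
3 3 0 3 1 1
1 3 1 3 2 0
3 2 0 2 0 1
gen 3: 0 2 0 2 2 2
3 3 2 2 2 0
3 3 1 0 2 1
1 3 2 1 3 0
3 2 0 3 0 1
gen 4: 0 2 0 2 2 2
3 3 2 2 2 0
3 3 1 0 2 1
1 3 2 2 3 0
3 2 0 3 0 1
gen 5: 0 2 0 2 2 2
3 3 2 2 2 0
3 3 1 0 2 1
1 3 2 3 3 0
3 2 0 3 0 1
gen 6: 0 2 0 2 2 2
3 3 2 2 2 0
3 3 1 1 3 1
1 3 3 2 0 1
3 2 1 0 2 1
gen 7: 0 2 0 2 2 2
3 3 2 2 2 0
3 3 1 1 3 1
1 3 3 3 0 1
3 2 1 0 2 1
gen 8: 1 3 0 2 2 2
1 1 3 2 2 0
1 2 3 2 3 1
3 1 1 1 1 1
3 3 2 1 2 1
gen 9: 1 3 0 2 2 2
1 1 3 2 2 0
1 2 3 2 3 1
3 1 1 2 1 1
3 3 2 1 2 1
gen 10: 1 3 0 2 2 2
1 1 3 2 2 0
1 2 3 2 3 1
3 1 1 3 1 1
3 3 2 1 2 1
gen 11: 1 3 0 2 2 2
1 1 3 2 2 0
1 2 3 3 3 1
3 1 2 0 2 1
3 3 2 2 2 1
gen 12: 1 3 0 2 2 2
1 1 3 2 2 0
1 2 3 3 3 1
3 1 2 1 2 1
3 3 2 2 2 1
gen 13: 1 3 0 2 2 2
1 1 3 2 2 0
1 2 3 3 3 1
3 1 2 2 2 1
3 3 2 2 2 1
gen 14: 1 3 0 2 2 2
1 1 3 2 2 0
1 2 3 3 3 1
3 1 2 3 2 1
3 3 2 2 2 1
gen 15: 1 3 1 3 3 2
1 2 1 1 0 1
1 3 2 3 2 2
3 2 0 3 0 2
3 3 3 3 3 1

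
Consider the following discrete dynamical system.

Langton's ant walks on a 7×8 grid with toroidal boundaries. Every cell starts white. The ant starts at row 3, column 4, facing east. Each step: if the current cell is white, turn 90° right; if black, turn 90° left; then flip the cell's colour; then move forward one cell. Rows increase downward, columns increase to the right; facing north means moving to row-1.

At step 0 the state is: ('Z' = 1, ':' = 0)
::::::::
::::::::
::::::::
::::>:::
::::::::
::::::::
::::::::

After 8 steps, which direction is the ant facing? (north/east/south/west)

west

0) ::::::::
::::::::
::::::::
::::>:::
::::::::
::::::::
::::::::
1) ::::::::
::::::::
::::::::
::::Z:::
::::v:::
::::::::
::::::::
2) ::::::::
::::::::
::::::::
::::Z:::
:::<Z:::
::::::::
::::::::
3) ::::::::
::::::::
::::::::
:::^Z:::
:::ZZ:::
::::::::
::::::::
4) ::::::::
::::::::
::::::::
:::Z>:::
:::ZZ:::
::::::::
::::::::
5) ::::::::
::::::::
::::^:::
:::Z::::
:::ZZ:::
::::::::
::::::::
6) ::::::::
::::::::
::::Z>::
:::Z::::
:::ZZ:::
::::::::
::::::::
7) ::::::::
::::::::
::::ZZ::
:::Z:v::
:::ZZ:::
::::::::
::::::::
8) ::::::::
::::::::
::::ZZ::
:::Z<Z::
:::ZZ:::
::::::::
::::::::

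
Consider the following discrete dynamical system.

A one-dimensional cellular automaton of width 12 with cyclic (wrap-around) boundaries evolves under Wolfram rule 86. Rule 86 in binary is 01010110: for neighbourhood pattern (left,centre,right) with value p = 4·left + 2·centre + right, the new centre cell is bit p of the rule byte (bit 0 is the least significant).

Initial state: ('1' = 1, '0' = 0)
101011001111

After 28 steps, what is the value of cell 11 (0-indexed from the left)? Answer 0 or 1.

0) 101011001111
1) 101001110000
2) 101110011001
3) 100011101110
4) 110100100010
5) 010111110110
6) 110000010011
7) 011000111100
8) 101101000110
9) 100101101010
10) 111100101010
11) 000111101010
12) 001000101011
13) 111101101001
14) 000100101110
15) 001111100011
16) 110000110101
17) 011001010100
18) 101111010110
19) 100001010010
20) 110011011110
21) 011101000010
22) 100101100111
23) 111100111000
24) 000111001101
25) 101001110101
26) 101110010100
27) 100011110111
28) 110100010000

0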